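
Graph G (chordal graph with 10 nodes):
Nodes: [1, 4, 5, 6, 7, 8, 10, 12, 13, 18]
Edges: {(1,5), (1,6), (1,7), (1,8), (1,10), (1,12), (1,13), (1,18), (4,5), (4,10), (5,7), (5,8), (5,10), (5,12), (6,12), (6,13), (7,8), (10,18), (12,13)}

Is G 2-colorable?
No, G is not 2-colorable

The clique on vertices [1, 6, 12, 13] has size 4 > 2, so it alone needs 4 colors.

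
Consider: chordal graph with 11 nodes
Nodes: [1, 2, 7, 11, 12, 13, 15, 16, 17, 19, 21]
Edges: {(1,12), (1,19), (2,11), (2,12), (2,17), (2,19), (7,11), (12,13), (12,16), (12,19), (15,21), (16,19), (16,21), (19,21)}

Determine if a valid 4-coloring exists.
A valid 4-coloring: color 1: [11, 12, 17, 21]; color 2: [7, 13, 15, 19]; color 3: [1, 2, 16].
(χ(G) = 3 ≤ 4.)

Yes, G is 4-colorable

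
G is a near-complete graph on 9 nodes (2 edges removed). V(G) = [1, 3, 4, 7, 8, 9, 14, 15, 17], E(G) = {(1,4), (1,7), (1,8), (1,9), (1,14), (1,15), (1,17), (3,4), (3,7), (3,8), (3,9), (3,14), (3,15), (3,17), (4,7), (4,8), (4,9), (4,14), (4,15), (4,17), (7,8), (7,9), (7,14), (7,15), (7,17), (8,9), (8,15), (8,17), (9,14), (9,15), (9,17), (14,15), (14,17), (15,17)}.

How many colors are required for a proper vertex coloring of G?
χ(G) = 7

Clique number ω(G) = 7 (lower bound: χ ≥ ω).
The clique on [1, 4, 7, 8, 9, 15, 17] has size 7, forcing χ ≥ 7, and the coloring below uses 7 colors, so χ(G) = 7.
A valid 7-coloring: color 1: [7]; color 2: [15]; color 3: [9]; color 4: [17]; color 5: [4]; color 6: [8, 14]; color 7: [1, 3].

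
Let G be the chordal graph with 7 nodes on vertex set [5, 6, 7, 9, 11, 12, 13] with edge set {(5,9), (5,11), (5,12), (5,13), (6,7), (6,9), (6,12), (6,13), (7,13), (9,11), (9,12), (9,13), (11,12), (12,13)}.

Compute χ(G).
Clique number ω(G) = 4 (lower bound: χ ≥ ω).
The clique on [5, 9, 11, 12] has size 4, forcing χ ≥ 4, and the coloring below uses 4 colors, so χ(G) = 4.
A valid 4-coloring: color 1: [11, 13]; color 2: [7, 12]; color 3: [9]; color 4: [5, 6].

χ(G) = 4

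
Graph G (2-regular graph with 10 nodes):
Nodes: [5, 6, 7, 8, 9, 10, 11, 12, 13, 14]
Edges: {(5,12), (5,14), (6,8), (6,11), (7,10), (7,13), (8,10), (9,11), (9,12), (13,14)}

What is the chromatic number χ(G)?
χ(G) = 2

Clique number ω(G) = 2 (lower bound: χ ≥ ω).
The graph is bipartite (no odd cycle), so 2 colors suffice: χ(G) = 2.
A valid 2-coloring: color 1: [5, 6, 9, 10, 13]; color 2: [7, 8, 11, 12, 14].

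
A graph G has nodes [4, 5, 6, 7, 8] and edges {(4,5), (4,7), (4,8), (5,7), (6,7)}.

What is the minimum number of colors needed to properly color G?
Clique number ω(G) = 3 (lower bound: χ ≥ ω).
The clique on [4, 5, 7] has size 3, forcing χ ≥ 3, and the coloring below uses 3 colors, so χ(G) = 3.
A valid 3-coloring: color 1: [4, 6]; color 2: [7, 8]; color 3: [5].

χ(G) = 3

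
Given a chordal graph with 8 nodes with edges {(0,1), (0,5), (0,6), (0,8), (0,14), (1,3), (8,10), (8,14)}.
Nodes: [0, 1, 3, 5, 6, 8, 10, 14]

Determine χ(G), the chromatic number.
Clique number ω(G) = 3 (lower bound: χ ≥ ω).
The clique on [0, 8, 14] has size 3, forcing χ ≥ 3, and the coloring below uses 3 colors, so χ(G) = 3.
A valid 3-coloring: color 1: [0, 3, 10]; color 2: [1, 5, 6, 8]; color 3: [14].

χ(G) = 3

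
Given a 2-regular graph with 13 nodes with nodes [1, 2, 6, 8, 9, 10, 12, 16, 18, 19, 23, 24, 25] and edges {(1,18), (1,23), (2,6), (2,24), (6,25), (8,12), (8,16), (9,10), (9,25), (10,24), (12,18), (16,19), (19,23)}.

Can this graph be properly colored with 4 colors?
Yes, G is 4-colorable

A valid 4-coloring: color 1: [1, 6, 9, 12, 19, 24]; color 2: [2, 10, 16, 18, 23, 25]; color 3: [8].
(χ(G) = 3 ≤ 4.)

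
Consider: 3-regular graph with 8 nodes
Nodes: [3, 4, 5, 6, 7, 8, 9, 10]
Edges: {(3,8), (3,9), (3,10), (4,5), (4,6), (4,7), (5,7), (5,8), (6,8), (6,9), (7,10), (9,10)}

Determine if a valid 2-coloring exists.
The clique on vertices [3, 9, 10] has size 3 > 2, so it alone needs 3 colors.

No, G is not 2-colorable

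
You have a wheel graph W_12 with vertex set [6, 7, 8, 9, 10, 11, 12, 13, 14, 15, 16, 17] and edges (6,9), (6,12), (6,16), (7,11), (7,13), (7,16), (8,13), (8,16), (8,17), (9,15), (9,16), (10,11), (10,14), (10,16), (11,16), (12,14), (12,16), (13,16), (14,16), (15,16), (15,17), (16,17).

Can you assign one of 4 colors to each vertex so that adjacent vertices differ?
A valid 4-coloring: color 1: [16]; color 2: [7, 8, 9, 10, 12]; color 3: [6, 11, 13, 14, 17]; color 4: [15].
(χ(G) = 4 ≤ 4.)

Yes, G is 4-colorable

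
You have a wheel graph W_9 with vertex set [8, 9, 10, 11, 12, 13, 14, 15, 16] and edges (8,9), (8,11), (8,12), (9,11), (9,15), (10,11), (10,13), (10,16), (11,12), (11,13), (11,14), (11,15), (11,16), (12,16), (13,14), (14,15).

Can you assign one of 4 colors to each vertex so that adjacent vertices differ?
A valid 4-coloring: color 1: [11]; color 2: [9, 10, 12, 14]; color 3: [8, 13, 15, 16].
(χ(G) = 3 ≤ 4.)

Yes, G is 4-colorable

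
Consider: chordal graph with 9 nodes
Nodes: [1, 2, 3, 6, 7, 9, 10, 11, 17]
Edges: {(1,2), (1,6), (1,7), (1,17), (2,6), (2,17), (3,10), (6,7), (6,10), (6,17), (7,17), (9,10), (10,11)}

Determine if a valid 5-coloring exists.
A valid 5-coloring: color 1: [3, 6, 9, 11]; color 2: [10, 17]; color 3: [1]; color 4: [2, 7].
(χ(G) = 4 ≤ 5.)

Yes, G is 5-colorable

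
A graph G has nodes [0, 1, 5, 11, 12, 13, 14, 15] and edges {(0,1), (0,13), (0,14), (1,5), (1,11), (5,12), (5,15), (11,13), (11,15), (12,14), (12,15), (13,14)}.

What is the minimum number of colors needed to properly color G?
χ(G) = 3

Clique number ω(G) = 3 (lower bound: χ ≥ ω).
The clique on [0, 13, 14] has size 3, forcing χ ≥ 3, and the coloring below uses 3 colors, so χ(G) = 3.
A valid 3-coloring: color 1: [1, 14, 15]; color 2: [0, 5, 11]; color 3: [12, 13].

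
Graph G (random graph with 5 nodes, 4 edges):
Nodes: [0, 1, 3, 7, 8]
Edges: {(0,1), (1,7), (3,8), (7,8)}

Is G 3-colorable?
A valid 3-coloring: color 1: [1, 8]; color 2: [0, 3, 7].
(χ(G) = 2 ≤ 3.)

Yes, G is 3-colorable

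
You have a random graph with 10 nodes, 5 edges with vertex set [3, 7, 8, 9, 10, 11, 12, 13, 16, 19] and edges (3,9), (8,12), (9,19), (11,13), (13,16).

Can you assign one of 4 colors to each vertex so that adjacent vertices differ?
A valid 4-coloring: color 1: [7, 8, 9, 10, 13]; color 2: [3, 11, 12, 16, 19].
(χ(G) = 2 ≤ 4.)

Yes, G is 4-colorable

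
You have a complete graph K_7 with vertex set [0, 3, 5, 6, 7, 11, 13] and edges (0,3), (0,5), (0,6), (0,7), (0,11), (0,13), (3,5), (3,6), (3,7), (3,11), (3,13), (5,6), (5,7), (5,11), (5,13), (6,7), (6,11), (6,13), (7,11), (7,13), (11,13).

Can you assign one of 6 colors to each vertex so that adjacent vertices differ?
No, G is not 6-colorable

The clique on vertices [0, 3, 5, 6, 7, 11, 13] has size 7 > 6, so it alone needs 7 colors.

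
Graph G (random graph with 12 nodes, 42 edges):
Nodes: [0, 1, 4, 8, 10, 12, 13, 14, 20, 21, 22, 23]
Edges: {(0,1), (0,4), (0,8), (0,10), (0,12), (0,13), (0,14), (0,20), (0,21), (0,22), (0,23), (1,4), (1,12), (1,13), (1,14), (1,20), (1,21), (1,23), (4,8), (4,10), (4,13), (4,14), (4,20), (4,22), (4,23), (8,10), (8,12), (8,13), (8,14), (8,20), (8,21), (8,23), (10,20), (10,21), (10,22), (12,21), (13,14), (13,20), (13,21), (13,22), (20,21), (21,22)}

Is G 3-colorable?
The clique on vertices [0, 8, 10, 20, 21] has size 5 > 3, so it alone needs 5 colors.

No, G is not 3-colorable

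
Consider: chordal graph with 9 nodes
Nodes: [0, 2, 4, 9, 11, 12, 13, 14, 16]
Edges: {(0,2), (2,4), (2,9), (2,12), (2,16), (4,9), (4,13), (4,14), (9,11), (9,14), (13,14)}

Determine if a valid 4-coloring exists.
Yes, G is 4-colorable

A valid 4-coloring: color 1: [2, 11, 14]; color 2: [0, 4, 12, 16]; color 3: [9, 13].
(χ(G) = 3 ≤ 4.)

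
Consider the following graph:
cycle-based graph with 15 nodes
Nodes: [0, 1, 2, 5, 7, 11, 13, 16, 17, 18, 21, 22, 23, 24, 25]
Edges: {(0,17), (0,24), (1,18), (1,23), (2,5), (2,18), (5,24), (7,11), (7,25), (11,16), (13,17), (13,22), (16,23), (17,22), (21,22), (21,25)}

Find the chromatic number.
χ(G) = 3

Clique number ω(G) = 3 (lower bound: χ ≥ ω).
The clique on [13, 17, 22] has size 3, forcing χ ≥ 3, and the coloring below uses 3 colors, so χ(G) = 3.
A valid 3-coloring: color 1: [1, 2, 7, 16, 17, 21, 24]; color 2: [0, 5, 11, 18, 22, 23, 25]; color 3: [13].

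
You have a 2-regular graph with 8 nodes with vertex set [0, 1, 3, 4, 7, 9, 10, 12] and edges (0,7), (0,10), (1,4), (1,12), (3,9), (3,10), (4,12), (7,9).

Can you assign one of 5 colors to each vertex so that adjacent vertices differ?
Yes, G is 5-colorable

A valid 5-coloring: color 1: [0, 1, 3]; color 2: [4, 9, 10]; color 3: [7, 12].
(χ(G) = 3 ≤ 5.)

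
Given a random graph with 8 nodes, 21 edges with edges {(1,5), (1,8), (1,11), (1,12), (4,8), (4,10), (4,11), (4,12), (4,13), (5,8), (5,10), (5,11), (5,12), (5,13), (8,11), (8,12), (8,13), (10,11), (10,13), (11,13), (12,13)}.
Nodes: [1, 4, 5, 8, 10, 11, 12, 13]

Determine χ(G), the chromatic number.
Clique number ω(G) = 4 (lower bound: χ ≥ ω).
The clique on [4, 8, 11, 13] has size 4, forcing χ ≥ 4, and the coloring below uses 4 colors, so χ(G) = 4.
A valid 4-coloring: color 1: [11, 12]; color 2: [4, 5]; color 3: [1, 13]; color 4: [8, 10].

χ(G) = 4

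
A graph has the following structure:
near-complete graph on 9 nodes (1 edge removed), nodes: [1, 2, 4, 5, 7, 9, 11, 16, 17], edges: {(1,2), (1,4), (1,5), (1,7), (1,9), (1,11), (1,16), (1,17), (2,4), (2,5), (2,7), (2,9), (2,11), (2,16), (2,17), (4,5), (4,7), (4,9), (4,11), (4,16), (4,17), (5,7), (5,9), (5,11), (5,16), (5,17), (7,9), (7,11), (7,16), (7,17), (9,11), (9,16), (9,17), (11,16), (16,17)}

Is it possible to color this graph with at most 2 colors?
The clique on vertices [1, 2, 4, 5, 7, 9, 16, 17] has size 8 > 2, so it alone needs 8 colors.

No, G is not 2-colorable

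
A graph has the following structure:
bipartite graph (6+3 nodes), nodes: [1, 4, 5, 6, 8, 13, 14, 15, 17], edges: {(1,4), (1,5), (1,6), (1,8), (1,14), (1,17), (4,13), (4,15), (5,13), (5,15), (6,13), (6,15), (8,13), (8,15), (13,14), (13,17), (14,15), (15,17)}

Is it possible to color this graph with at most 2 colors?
Yes, G is 2-colorable

A valid 2-coloring: color 1: [1, 13, 15]; color 2: [4, 5, 6, 8, 14, 17].
(χ(G) = 2 ≤ 2.)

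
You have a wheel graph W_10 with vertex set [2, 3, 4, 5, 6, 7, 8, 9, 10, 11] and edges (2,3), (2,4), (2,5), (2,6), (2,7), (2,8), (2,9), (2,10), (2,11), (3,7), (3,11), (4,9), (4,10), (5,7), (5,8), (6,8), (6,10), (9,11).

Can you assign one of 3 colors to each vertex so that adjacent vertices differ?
Odd cycle [4, 10, 6, 8, 5, 7, 3, 11, 9] needs 3 colors (χ ≥ 3).
Vertex 2 is adjacent to every vertex of [3, 4, 5, 6, 7, 8, 9, 10, 11], which already need 3 colors among themselves, so 2 needs a new color (χ ≥ 4).
Hence χ(G) ≥ 4 > 3, so no proper 3-coloring exists.

No, G is not 3-colorable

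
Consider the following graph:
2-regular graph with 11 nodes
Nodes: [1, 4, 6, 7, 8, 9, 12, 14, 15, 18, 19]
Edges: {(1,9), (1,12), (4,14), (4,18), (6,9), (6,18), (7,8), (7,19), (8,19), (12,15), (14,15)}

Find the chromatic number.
χ(G) = 3

Clique number ω(G) = 3 (lower bound: χ ≥ ω).
The clique on [7, 8, 19] has size 3, forcing χ ≥ 3, and the coloring below uses 3 colors, so χ(G) = 3.
A valid 3-coloring: color 1: [7, 9, 12, 14, 18]; color 2: [1, 4, 6, 8, 15]; color 3: [19].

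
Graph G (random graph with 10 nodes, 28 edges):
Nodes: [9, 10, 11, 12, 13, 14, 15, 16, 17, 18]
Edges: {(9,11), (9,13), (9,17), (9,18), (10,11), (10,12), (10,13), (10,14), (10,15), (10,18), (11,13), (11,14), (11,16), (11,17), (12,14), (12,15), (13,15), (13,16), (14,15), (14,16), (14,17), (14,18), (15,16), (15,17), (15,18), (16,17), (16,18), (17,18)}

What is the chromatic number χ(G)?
χ(G) = 5

Clique number ω(G) = 5 (lower bound: χ ≥ ω).
The clique on [14, 15, 16, 17, 18] has size 5, forcing χ ≥ 5, and the coloring below uses 5 colors, so χ(G) = 5.
A valid 5-coloring: color 1: [9, 14]; color 2: [11, 15]; color 3: [10, 16]; color 4: [12, 13, 18]; color 5: [17].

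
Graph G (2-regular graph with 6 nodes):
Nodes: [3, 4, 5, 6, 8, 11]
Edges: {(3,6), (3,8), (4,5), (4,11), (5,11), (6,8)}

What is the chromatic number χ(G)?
χ(G) = 3

Clique number ω(G) = 3 (lower bound: χ ≥ ω).
The clique on [4, 5, 11] has size 3, forcing χ ≥ 3, and the coloring below uses 3 colors, so χ(G) = 3.
A valid 3-coloring: color 1: [3, 11]; color 2: [5, 6]; color 3: [4, 8].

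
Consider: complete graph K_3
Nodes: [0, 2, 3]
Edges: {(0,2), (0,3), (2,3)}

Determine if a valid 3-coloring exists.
A valid 3-coloring: color 1: [3]; color 2: [2]; color 3: [0].
(χ(G) = 3 ≤ 3.)

Yes, G is 3-colorable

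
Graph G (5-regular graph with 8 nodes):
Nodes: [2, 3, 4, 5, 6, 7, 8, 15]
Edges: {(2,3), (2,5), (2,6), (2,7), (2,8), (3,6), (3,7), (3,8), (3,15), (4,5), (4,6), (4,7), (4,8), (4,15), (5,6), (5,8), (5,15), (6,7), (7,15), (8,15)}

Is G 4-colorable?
A valid 4-coloring: color 1: [2, 4]; color 2: [6, 15]; color 3: [3, 5]; color 4: [7, 8].
(χ(G) = 4 ≤ 4.)

Yes, G is 4-colorable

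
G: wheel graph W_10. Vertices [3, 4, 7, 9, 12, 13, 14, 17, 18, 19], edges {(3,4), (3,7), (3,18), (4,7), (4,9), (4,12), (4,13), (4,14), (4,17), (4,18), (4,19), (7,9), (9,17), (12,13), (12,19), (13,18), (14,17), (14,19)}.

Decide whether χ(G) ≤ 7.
Yes, G is 7-colorable

A valid 7-coloring: color 1: [4]; color 2: [9, 12, 14, 18]; color 3: [3, 13, 17, 19]; color 4: [7].
(χ(G) = 4 ≤ 7.)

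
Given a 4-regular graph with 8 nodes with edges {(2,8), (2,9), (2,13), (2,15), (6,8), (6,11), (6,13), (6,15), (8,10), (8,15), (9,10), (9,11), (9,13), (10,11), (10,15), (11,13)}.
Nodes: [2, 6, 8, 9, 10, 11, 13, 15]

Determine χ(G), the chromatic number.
Clique number ω(G) = 3 (lower bound: χ ≥ ω).
Suppose a proper 3-coloring c exists. The clique [2, 8, 15] takes 3 distinct colors; by symmetry let c(2) = 1, c(8) = 2, c(15) = 3.
- Vertex 6: neighbors [8, 15] already have colors [2, 3] ⇒ c(6) = 1.
- Vertex 10: neighbors [8, 15] already have colors [2, 3] ⇒ c(10) = 1.
- Vertex 9: neighbors [2] already have colors [1]; try each remaining color.
- Case c(9) = 2:
  - Vertex 11: neighbors [6, 9] already have colors [1, 2] ⇒ c(11) = 3.
  - Vertex 13: neighbors [2, 9, 11] already have colors [1, 2, 3] — all 3 colors blocked. Contradiction.
- Case c(9) = 3:
  - Vertex 11: neighbors [6, 9] already have colors [1, 3] ⇒ c(11) = 2.
  - Vertex 13: neighbors [2, 11, 9] already have colors [1, 2, 3] — all 3 colors blocked. Contradiction.
Every case ends in a contradiction, so G has no proper 3-coloring (χ ≥ 4).
The coloring below uses 4 colors, so χ(G) = 4.
A valid 4-coloring: color 1: [6, 9]; color 2: [13, 15]; color 3: [8, 11]; color 4: [2, 10].

χ(G) = 4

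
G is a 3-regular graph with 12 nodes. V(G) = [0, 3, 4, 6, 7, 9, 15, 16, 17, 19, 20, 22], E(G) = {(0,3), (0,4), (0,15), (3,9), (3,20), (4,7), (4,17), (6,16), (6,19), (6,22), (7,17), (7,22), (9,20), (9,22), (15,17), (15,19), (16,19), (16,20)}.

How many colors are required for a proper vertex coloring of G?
Clique number ω(G) = 3 (lower bound: χ ≥ ω).
The clique on [6, 16, 19] has size 3, forcing χ ≥ 3, and the coloring below uses 3 colors, so χ(G) = 3.
A valid 3-coloring: color 1: [3, 4, 19, 22]; color 2: [0, 9, 16, 17]; color 3: [6, 7, 15, 20].

χ(G) = 3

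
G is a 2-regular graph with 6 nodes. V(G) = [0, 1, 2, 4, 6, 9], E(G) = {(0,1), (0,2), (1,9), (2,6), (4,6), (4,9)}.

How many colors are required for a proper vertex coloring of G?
χ(G) = 2

Clique number ω(G) = 2 (lower bound: χ ≥ ω).
The graph is bipartite (no odd cycle), so 2 colors suffice: χ(G) = 2.
A valid 2-coloring: color 1: [0, 6, 9]; color 2: [1, 2, 4].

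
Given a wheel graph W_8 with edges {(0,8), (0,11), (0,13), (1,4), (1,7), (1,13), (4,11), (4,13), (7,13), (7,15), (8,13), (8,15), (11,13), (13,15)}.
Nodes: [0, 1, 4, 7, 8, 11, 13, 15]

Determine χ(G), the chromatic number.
χ(G) = 4

Clique number ω(G) = 3 (lower bound: χ ≥ ω).
Odd cycle [1, 4, 11, 0, 8, 15, 7] needs 3 colors (χ ≥ 3).
Vertex 13 is adjacent to every vertex of [0, 1, 4, 7, 8, 11, 15], which already need 3 colors among themselves, so 13 needs a new color (χ ≥ 4).
The coloring below uses 4 colors, so χ(G) = 4.
A valid 4-coloring: color 1: [13]; color 2: [1, 11, 15]; color 3: [0, 4, 7]; color 4: [8].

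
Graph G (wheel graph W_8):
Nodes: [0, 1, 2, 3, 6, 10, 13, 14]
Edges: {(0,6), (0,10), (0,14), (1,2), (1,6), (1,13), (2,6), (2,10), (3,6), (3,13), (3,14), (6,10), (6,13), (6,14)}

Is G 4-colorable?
Yes, G is 4-colorable

A valid 4-coloring: color 1: [6]; color 2: [0, 2, 3]; color 3: [1, 10, 14]; color 4: [13].
(χ(G) = 4 ≤ 4.)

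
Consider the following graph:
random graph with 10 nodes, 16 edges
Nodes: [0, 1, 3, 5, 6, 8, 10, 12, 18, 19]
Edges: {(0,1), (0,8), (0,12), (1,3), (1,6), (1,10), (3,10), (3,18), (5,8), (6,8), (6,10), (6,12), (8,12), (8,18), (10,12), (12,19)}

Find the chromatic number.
χ(G) = 3

Clique number ω(G) = 3 (lower bound: χ ≥ ω).
The clique on [1, 3, 10] has size 3, forcing χ ≥ 3, and the coloring below uses 3 colors, so χ(G) = 3.
A valid 3-coloring: color 1: [1, 5, 12, 18]; color 2: [8, 10, 19]; color 3: [0, 3, 6].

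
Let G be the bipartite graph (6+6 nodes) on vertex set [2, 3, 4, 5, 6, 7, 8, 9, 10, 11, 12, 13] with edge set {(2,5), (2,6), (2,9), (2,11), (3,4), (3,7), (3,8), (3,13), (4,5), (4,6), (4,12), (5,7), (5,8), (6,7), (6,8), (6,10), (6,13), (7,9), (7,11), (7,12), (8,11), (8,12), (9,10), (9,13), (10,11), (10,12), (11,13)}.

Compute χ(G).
Clique number ω(G) = 2 (lower bound: χ ≥ ω).
The graph is bipartite (no odd cycle), so 2 colors suffice: χ(G) = 2.
A valid 2-coloring: color 1: [2, 4, 7, 8, 10, 13]; color 2: [3, 5, 6, 9, 11, 12].

χ(G) = 2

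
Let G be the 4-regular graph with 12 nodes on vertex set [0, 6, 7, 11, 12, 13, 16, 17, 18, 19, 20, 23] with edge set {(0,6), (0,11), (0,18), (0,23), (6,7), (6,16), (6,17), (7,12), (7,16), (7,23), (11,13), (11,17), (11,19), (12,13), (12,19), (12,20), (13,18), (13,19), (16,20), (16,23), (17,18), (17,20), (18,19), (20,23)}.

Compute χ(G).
χ(G) = 3

Clique number ω(G) = 3 (lower bound: χ ≥ ω).
The clique on [6, 7, 16] has size 3, forcing χ ≥ 3, and the coloring below uses 3 colors, so χ(G) = 3.
A valid 3-coloring: color 1: [6, 11, 12, 18, 23]; color 2: [0, 7, 19, 20]; color 3: [13, 16, 17].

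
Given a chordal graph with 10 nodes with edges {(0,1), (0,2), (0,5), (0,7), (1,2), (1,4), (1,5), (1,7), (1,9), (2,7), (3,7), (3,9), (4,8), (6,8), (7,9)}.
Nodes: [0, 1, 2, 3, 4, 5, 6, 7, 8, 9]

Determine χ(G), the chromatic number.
χ(G) = 4

Clique number ω(G) = 4 (lower bound: χ ≥ ω).
The clique on [0, 1, 2, 7] has size 4, forcing χ ≥ 4, and the coloring below uses 4 colors, so χ(G) = 4.
A valid 4-coloring: color 1: [1, 3, 8]; color 2: [4, 5, 6, 7]; color 3: [0, 9]; color 4: [2].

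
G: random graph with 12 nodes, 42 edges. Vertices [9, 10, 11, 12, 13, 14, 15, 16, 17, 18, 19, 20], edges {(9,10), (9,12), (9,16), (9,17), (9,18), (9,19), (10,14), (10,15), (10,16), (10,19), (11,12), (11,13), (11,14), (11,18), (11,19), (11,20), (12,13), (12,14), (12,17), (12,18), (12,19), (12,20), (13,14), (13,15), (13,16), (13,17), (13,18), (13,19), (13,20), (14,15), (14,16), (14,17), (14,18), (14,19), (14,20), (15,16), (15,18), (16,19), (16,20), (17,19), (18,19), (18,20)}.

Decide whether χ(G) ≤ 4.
The clique on vertices [11, 12, 13, 14, 18, 19] has size 6 > 4, so it alone needs 6 colors.

No, G is not 4-colorable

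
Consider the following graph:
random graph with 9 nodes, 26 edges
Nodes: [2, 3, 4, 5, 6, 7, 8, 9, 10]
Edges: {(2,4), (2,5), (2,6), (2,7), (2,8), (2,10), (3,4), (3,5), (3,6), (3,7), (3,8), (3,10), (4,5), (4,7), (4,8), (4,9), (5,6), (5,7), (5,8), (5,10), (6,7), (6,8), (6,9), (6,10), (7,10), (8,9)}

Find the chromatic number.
Clique number ω(G) = 5 (lower bound: χ ≥ ω).
The clique on [2, 5, 6, 7, 10] has size 5, forcing χ ≥ 5, and the coloring below uses 5 colors, so χ(G) = 5.
A valid 5-coloring: color 1: [4, 6]; color 2: [5, 9]; color 3: [7, 8]; color 4: [2, 3]; color 5: [10].

χ(G) = 5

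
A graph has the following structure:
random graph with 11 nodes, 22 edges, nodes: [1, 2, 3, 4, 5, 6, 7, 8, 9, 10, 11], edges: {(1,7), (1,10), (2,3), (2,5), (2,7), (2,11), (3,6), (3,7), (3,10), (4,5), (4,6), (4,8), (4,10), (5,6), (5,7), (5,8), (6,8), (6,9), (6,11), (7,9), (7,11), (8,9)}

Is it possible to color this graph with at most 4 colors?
Yes, G is 4-colorable

A valid 4-coloring: color 1: [7, 8, 10]; color 2: [1, 3, 5, 9, 11]; color 3: [2, 6]; color 4: [4].
(χ(G) = 4 ≤ 4.)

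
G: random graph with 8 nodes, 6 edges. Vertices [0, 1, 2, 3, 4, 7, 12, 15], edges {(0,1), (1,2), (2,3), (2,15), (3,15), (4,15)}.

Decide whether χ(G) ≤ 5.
A valid 5-coloring: color 1: [1, 7, 12, 15]; color 2: [0, 2, 4]; color 3: [3].
(χ(G) = 3 ≤ 5.)

Yes, G is 5-colorable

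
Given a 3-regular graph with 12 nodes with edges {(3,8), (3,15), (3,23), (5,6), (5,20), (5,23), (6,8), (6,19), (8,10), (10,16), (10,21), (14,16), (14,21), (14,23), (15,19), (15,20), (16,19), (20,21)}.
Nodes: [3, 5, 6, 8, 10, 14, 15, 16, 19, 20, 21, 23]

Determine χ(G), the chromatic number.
Clique number ω(G) = 2 (lower bound: χ ≥ ω).
Odd cycle [3, 15, 19, 6, 8] needs 3 colors (χ ≥ 3).
The coloring below uses 3 colors, so χ(G) = 3.
A valid 3-coloring: color 1: [6, 16, 20, 23]; color 2: [5, 8, 15, 21]; color 3: [3, 10, 14, 19].

χ(G) = 3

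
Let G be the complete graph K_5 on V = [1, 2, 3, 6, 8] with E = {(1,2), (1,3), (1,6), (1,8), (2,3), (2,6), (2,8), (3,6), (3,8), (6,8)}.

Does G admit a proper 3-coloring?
No, G is not 3-colorable

The clique on vertices [1, 2, 3, 6, 8] has size 5 > 3, so it alone needs 5 colors.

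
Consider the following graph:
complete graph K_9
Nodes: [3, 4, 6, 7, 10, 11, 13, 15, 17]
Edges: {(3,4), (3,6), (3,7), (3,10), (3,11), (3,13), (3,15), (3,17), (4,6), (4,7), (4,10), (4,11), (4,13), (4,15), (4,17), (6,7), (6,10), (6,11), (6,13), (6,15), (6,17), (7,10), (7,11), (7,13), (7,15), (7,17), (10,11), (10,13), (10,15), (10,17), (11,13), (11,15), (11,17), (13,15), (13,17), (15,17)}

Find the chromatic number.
χ(G) = 9

Clique number ω(G) = 9 (lower bound: χ ≥ ω).
The clique on [3, 4, 6, 7, 10, 11, 13, 15, 17] has size 9, forcing χ ≥ 9, and the coloring below uses 9 colors, so χ(G) = 9.
A valid 9-coloring: color 1: [3]; color 2: [10]; color 3: [17]; color 4: [6]; color 5: [13]; color 6: [11]; color 7: [4]; color 8: [15]; color 9: [7].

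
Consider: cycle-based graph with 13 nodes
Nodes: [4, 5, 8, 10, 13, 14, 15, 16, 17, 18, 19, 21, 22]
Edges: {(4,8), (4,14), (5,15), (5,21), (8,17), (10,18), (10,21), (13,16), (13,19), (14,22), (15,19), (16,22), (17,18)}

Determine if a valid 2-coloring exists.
No, G is not 2-colorable

Odd cycle [4, 8, 17, 18, 10, 21, 5, 15, 19, 13, 16, 22, 14] needs 3 colors (χ ≥ 3).
Hence χ(G) ≥ 3 > 2, so no proper 2-coloring exists.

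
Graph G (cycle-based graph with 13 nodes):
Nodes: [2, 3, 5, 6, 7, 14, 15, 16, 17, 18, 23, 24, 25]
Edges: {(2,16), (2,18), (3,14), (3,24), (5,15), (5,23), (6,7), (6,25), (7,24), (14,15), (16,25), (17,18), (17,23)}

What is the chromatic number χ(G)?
Clique number ω(G) = 2 (lower bound: χ ≥ ω).
Odd cycle [25, 6, 7, 24, 3, 14, 15, 5, 23, 17, 18, 2, 16] needs 3 colors (χ ≥ 3).
The coloring below uses 3 colors, so χ(G) = 3.
A valid 3-coloring: color 1: [2, 3, 7, 15, 23, 25]; color 2: [5, 6, 14, 16, 17, 24]; color 3: [18].

χ(G) = 3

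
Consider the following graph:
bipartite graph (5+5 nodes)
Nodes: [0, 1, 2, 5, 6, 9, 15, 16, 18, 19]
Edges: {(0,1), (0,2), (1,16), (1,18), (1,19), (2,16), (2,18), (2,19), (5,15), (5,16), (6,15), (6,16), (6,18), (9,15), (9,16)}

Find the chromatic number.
Clique number ω(G) = 2 (lower bound: χ ≥ ω).
The graph is bipartite (no odd cycle), so 2 colors suffice: χ(G) = 2.
A valid 2-coloring: color 1: [0, 15, 16, 18, 19]; color 2: [1, 2, 5, 6, 9].

χ(G) = 2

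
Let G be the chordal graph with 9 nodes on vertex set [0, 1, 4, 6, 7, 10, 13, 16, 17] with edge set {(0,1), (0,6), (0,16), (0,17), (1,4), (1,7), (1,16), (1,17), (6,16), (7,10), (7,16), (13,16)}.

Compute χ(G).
χ(G) = 3

Clique number ω(G) = 3 (lower bound: χ ≥ ω).
The clique on [0, 1, 16] has size 3, forcing χ ≥ 3, and the coloring below uses 3 colors, so χ(G) = 3.
A valid 3-coloring: color 1: [1, 6, 10, 13]; color 2: [4, 16, 17]; color 3: [0, 7].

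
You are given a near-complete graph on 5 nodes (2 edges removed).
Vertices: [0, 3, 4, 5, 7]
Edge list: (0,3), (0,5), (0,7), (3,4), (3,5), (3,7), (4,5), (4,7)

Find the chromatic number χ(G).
Clique number ω(G) = 3 (lower bound: χ ≥ ω).
The clique on [0, 3, 5] has size 3, forcing χ ≥ 3, and the coloring below uses 3 colors, so χ(G) = 3.
A valid 3-coloring: color 1: [3]; color 2: [5, 7]; color 3: [0, 4].

χ(G) = 3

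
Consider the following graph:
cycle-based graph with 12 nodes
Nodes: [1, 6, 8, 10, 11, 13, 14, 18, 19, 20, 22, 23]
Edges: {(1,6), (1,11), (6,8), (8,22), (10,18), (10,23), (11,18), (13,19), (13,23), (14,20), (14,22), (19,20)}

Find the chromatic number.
Clique number ω(G) = 2 (lower bound: χ ≥ ω).
The graph is bipartite (no odd cycle), so 2 colors suffice: χ(G) = 2.
A valid 2-coloring: color 1: [6, 10, 11, 13, 20, 22]; color 2: [1, 8, 14, 18, 19, 23].

χ(G) = 2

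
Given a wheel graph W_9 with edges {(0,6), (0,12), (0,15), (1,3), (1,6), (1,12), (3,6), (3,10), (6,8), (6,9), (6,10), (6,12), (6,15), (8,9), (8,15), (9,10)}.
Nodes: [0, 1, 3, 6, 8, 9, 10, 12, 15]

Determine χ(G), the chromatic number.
Clique number ω(G) = 3 (lower bound: χ ≥ ω).
The clique on [0, 6, 12] has size 3, forcing χ ≥ 3, and the coloring below uses 3 colors, so χ(G) = 3.
A valid 3-coloring: color 1: [6]; color 2: [0, 1, 8, 10]; color 3: [3, 9, 12, 15].

χ(G) = 3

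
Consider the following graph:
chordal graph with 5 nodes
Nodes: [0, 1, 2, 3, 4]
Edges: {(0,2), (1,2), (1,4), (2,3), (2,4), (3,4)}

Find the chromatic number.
Clique number ω(G) = 3 (lower bound: χ ≥ ω).
The clique on [1, 2, 4] has size 3, forcing χ ≥ 3, and the coloring below uses 3 colors, so χ(G) = 3.
A valid 3-coloring: color 1: [2]; color 2: [0, 4]; color 3: [1, 3].

χ(G) = 3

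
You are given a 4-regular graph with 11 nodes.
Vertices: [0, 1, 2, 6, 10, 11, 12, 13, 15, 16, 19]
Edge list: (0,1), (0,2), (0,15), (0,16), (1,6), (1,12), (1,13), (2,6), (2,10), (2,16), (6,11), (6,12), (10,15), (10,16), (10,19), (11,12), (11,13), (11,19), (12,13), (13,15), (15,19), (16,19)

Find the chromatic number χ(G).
χ(G) = 3

Clique number ω(G) = 3 (lower bound: χ ≥ ω).
The clique on [0, 2, 16] has size 3, forcing χ ≥ 3, and the coloring below uses 3 colors, so χ(G) = 3.
A valid 3-coloring: color 1: [1, 11, 15, 16]; color 2: [0, 6, 10, 13]; color 3: [2, 12, 19].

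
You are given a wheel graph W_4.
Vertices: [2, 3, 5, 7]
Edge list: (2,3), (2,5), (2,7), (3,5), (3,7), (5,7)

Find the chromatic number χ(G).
χ(G) = 4

Clique number ω(G) = 4 (lower bound: χ ≥ ω).
The clique on [2, 3, 5, 7] has size 4, forcing χ ≥ 4, and the coloring below uses 4 colors, so χ(G) = 4.
A valid 4-coloring: color 1: [2]; color 2: [3]; color 3: [5]; color 4: [7].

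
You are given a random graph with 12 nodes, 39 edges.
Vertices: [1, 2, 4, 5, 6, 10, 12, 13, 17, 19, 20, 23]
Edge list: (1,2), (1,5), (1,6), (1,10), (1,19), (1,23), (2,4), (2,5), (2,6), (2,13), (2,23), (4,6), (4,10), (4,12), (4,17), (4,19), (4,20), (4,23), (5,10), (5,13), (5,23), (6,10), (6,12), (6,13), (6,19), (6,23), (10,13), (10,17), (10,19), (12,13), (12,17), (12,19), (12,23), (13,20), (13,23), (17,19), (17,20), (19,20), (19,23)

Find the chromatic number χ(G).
Clique number ω(G) = 5 (lower bound: χ ≥ ω).
The clique on [4, 6, 12, 19, 23] has size 5, forcing χ ≥ 5, and the coloring below uses 5 colors, so χ(G) = 5.
A valid 5-coloring: color 1: [5, 6, 17]; color 2: [1, 4, 13]; color 3: [2, 19]; color 4: [10, 20, 23]; color 5: [12].

χ(G) = 5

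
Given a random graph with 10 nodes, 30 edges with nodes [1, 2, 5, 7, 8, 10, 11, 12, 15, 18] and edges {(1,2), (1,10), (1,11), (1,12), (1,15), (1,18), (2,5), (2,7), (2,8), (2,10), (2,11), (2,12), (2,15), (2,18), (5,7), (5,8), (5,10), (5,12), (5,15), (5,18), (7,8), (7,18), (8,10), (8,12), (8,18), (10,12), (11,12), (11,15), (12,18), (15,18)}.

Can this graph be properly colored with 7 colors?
A valid 7-coloring: color 1: [2]; color 2: [10, 11, 18]; color 3: [7, 12, 15]; color 4: [1, 5]; color 5: [8].
(χ(G) = 5 ≤ 7.)

Yes, G is 7-colorable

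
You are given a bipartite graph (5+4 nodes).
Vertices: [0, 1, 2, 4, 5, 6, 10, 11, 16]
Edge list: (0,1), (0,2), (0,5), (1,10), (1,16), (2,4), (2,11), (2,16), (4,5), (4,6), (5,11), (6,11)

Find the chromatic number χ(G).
Clique number ω(G) = 2 (lower bound: χ ≥ ω).
The graph is bipartite (no odd cycle), so 2 colors suffice: χ(G) = 2.
A valid 2-coloring: color 1: [1, 2, 5, 6]; color 2: [0, 4, 10, 11, 16].

χ(G) = 2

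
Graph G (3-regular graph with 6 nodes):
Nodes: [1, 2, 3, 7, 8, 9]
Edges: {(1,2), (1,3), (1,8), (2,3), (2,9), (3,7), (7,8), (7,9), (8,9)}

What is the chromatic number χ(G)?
Clique number ω(G) = 3 (lower bound: χ ≥ ω).
The clique on [1, 2, 3] has size 3, forcing χ ≥ 3, and the coloring below uses 3 colors, so χ(G) = 3.
A valid 3-coloring: color 1: [3, 8]; color 2: [1, 9]; color 3: [2, 7].

χ(G) = 3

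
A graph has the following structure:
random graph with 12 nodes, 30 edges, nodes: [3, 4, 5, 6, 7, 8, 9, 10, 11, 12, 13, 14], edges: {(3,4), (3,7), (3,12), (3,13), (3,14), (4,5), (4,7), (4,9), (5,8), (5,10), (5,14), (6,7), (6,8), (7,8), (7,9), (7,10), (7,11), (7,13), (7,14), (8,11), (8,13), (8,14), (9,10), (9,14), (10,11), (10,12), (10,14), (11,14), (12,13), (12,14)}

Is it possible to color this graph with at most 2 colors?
The clique on vertices [7, 8, 11, 14] has size 4 > 2, so it alone needs 4 colors.

No, G is not 2-colorable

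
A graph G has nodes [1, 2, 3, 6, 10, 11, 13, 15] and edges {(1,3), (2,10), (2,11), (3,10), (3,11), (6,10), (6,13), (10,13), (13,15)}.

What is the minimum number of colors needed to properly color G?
Clique number ω(G) = 3 (lower bound: χ ≥ ω).
The clique on [6, 10, 13] has size 3, forcing χ ≥ 3, and the coloring below uses 3 colors, so χ(G) = 3.
A valid 3-coloring: color 1: [1, 10, 11, 15]; color 2: [2, 3, 13]; color 3: [6].

χ(G) = 3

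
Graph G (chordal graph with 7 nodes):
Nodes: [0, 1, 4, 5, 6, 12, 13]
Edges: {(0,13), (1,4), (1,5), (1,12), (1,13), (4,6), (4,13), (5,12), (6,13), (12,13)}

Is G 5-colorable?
Yes, G is 5-colorable

A valid 5-coloring: color 1: [5, 13]; color 2: [0, 1, 6]; color 3: [4, 12].
(χ(G) = 3 ≤ 5.)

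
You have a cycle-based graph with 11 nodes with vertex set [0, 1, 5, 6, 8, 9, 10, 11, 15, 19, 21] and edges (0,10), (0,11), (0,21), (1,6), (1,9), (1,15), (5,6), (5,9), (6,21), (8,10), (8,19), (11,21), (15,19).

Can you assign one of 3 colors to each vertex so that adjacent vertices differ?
A valid 3-coloring: color 1: [1, 5, 10, 19, 21]; color 2: [0, 6, 8, 9, 15]; color 3: [11].
(χ(G) = 3 ≤ 3.)

Yes, G is 3-colorable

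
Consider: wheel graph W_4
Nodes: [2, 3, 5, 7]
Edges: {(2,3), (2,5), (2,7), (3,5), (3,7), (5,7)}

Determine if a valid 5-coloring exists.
Yes, G is 5-colorable

A valid 5-coloring: color 1: [7]; color 2: [3]; color 3: [2]; color 4: [5].
(χ(G) = 4 ≤ 5.)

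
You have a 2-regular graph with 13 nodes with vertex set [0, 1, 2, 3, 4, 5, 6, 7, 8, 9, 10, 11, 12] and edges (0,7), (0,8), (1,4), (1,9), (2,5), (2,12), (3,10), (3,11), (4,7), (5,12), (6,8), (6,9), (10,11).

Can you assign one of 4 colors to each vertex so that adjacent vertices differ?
A valid 4-coloring: color 1: [1, 2, 3, 6, 7]; color 2: [0, 4, 5, 9, 11]; color 3: [8, 10, 12].
(χ(G) = 3 ≤ 4.)

Yes, G is 4-colorable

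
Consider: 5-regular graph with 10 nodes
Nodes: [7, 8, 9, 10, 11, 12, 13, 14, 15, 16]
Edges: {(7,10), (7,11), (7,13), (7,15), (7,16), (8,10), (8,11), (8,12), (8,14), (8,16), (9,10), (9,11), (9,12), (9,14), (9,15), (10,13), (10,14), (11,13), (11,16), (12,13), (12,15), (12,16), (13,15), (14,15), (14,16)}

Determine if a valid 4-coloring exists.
A valid 4-coloring: color 1: [11, 12, 14]; color 2: [7, 8, 9]; color 3: [10, 15, 16]; color 4: [13].
(χ(G) = 4 ≤ 4.)

Yes, G is 4-colorable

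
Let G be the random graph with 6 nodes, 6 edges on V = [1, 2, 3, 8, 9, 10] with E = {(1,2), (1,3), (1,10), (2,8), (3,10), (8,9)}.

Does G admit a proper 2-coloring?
The clique on vertices [1, 3, 10] has size 3 > 2, so it alone needs 3 colors.

No, G is not 2-colorable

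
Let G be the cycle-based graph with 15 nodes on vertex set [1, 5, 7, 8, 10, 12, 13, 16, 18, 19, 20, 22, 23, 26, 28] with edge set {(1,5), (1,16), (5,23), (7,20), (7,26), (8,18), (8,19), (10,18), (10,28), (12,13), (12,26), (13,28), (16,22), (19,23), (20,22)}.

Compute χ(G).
χ(G) = 3

Clique number ω(G) = 2 (lower bound: χ ≥ ω).
Odd cycle [13, 28, 10, 18, 8, 19, 23, 5, 1, 16, 22, 20, 7, 26, 12] needs 3 colors (χ ≥ 3).
The coloring below uses 3 colors, so χ(G) = 3.
A valid 3-coloring: color 1: [1, 8, 10, 13, 22, 23, 26]; color 2: [5, 12, 16, 18, 19, 20, 28]; color 3: [7].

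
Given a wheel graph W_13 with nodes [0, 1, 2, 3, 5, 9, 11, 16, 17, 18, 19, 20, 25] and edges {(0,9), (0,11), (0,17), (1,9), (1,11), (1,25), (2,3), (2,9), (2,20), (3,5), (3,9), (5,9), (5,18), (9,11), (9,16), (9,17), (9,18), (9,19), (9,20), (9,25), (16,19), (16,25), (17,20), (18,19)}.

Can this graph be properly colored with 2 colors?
No, G is not 2-colorable

The clique on vertices [0, 9, 17] has size 3 > 2, so it alone needs 3 colors.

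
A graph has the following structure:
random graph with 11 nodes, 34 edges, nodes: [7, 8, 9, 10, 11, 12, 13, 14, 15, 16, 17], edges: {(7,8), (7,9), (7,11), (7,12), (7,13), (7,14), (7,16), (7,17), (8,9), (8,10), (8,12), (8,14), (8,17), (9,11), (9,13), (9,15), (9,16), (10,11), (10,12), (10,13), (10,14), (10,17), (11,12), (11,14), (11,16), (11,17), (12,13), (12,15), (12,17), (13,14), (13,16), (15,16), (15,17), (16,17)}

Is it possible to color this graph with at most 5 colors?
Yes, G is 5-colorable

A valid 5-coloring: color 1: [7, 10, 15]; color 2: [9, 14, 17]; color 3: [12, 16]; color 4: [8, 11, 13].
(χ(G) = 4 ≤ 5.)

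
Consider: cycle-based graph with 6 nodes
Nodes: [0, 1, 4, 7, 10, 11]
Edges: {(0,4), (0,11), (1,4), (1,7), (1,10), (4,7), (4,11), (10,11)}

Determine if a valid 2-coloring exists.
The clique on vertices [0, 4, 11] has size 3 > 2, so it alone needs 3 colors.

No, G is not 2-colorable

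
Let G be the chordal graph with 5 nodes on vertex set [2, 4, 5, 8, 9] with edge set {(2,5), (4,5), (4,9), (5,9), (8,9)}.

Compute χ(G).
χ(G) = 3

Clique number ω(G) = 3 (lower bound: χ ≥ ω).
The clique on [4, 5, 9] has size 3, forcing χ ≥ 3, and the coloring below uses 3 colors, so χ(G) = 3.
A valid 3-coloring: color 1: [2, 9]; color 2: [5, 8]; color 3: [4].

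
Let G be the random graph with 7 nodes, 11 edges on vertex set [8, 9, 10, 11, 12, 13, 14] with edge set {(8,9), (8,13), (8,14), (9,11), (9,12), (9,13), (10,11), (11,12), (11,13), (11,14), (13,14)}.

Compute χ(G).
χ(G) = 3

Clique number ω(G) = 3 (lower bound: χ ≥ ω).
The clique on [8, 9, 13] has size 3, forcing χ ≥ 3, and the coloring below uses 3 colors, so χ(G) = 3.
A valid 3-coloring: color 1: [8, 11]; color 2: [9, 10, 14]; color 3: [12, 13].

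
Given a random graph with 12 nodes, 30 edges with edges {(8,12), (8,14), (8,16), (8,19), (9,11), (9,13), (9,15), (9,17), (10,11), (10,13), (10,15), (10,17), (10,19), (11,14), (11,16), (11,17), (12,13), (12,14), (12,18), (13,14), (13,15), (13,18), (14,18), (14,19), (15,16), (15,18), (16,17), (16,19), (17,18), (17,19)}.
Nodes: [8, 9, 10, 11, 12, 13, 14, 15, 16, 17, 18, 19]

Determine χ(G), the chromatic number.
Clique number ω(G) = 4 (lower bound: χ ≥ ω).
The clique on [12, 13, 14, 18] has size 4, forcing χ ≥ 4, and the coloring below uses 4 colors, so χ(G) = 4.
A valid 4-coloring: color 1: [14, 15, 17]; color 2: [11, 13, 19]; color 3: [8, 9, 10, 18]; color 4: [12, 16].

χ(G) = 4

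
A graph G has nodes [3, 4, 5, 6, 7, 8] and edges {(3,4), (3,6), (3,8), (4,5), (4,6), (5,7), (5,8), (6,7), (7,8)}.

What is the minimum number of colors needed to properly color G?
Clique number ω(G) = 3 (lower bound: χ ≥ ω).
The clique on [3, 4, 6] has size 3, forcing χ ≥ 3, and the coloring below uses 3 colors, so χ(G) = 3.
A valid 3-coloring: color 1: [5, 6]; color 2: [4, 8]; color 3: [3, 7].

χ(G) = 3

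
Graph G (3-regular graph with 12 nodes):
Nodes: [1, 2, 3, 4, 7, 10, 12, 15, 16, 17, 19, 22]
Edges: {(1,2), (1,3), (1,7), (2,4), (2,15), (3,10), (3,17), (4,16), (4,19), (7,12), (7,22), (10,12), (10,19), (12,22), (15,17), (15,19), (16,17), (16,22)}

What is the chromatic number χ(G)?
Clique number ω(G) = 3 (lower bound: χ ≥ ω).
The clique on [7, 12, 22] has size 3, forcing χ ≥ 3, and the coloring below uses 3 colors, so χ(G) = 3.
A valid 3-coloring: color 1: [1, 4, 10, 17, 22]; color 2: [2, 3, 7, 16, 19]; color 3: [12, 15].

χ(G) = 3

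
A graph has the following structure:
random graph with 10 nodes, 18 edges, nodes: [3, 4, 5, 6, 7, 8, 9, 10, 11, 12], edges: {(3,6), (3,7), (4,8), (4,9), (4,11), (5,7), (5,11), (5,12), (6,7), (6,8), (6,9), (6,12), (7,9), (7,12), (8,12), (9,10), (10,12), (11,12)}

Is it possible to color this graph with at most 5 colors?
Yes, G is 5-colorable

A valid 5-coloring: color 1: [3, 9, 12]; color 2: [7, 8, 10, 11]; color 3: [4, 5, 6].
(χ(G) = 3 ≤ 5.)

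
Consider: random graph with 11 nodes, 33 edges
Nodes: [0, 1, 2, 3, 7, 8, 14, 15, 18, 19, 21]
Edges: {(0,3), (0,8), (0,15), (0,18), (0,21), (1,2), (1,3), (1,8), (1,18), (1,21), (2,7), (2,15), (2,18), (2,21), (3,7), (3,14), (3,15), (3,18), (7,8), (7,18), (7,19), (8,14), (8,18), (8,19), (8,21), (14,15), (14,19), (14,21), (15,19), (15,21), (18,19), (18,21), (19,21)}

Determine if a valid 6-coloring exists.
Yes, G is 6-colorable

A valid 6-coloring: color 1: [7, 21]; color 2: [14, 18]; color 3: [8, 15]; color 4: [0, 1, 19]; color 5: [2, 3].
(χ(G) = 5 ≤ 6.)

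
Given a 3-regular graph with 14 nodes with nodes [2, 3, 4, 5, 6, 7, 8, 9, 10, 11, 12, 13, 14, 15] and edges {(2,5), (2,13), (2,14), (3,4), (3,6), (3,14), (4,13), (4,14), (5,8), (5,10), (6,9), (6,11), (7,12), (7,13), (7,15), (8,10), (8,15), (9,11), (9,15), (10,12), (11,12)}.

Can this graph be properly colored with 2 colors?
No, G is not 2-colorable

The clique on vertices [3, 4, 14] has size 3 > 2, so it alone needs 3 colors.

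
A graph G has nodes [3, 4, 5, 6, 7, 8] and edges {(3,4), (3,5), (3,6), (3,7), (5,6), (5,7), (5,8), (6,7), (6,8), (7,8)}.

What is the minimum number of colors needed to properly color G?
Clique number ω(G) = 4 (lower bound: χ ≥ ω).
The clique on [5, 6, 7, 8] has size 4, forcing χ ≥ 4, and the coloring below uses 4 colors, so χ(G) = 4.
A valid 4-coloring: color 1: [4, 6]; color 2: [5]; color 3: [7]; color 4: [3, 8].

χ(G) = 4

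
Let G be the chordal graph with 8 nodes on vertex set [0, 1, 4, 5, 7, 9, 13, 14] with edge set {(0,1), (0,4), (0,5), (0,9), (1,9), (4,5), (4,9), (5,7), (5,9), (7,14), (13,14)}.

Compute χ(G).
Clique number ω(G) = 4 (lower bound: χ ≥ ω).
The clique on [0, 4, 5, 9] has size 4, forcing χ ≥ 4, and the coloring below uses 4 colors, so χ(G) = 4.
A valid 4-coloring: color 1: [1, 5, 14]; color 2: [0, 7, 13]; color 3: [9]; color 4: [4].

χ(G) = 4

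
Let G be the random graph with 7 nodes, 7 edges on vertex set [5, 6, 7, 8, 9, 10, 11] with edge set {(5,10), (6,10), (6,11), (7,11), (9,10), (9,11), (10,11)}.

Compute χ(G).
Clique number ω(G) = 3 (lower bound: χ ≥ ω).
The clique on [9, 10, 11] has size 3, forcing χ ≥ 3, and the coloring below uses 3 colors, so χ(G) = 3.
A valid 3-coloring: color 1: [5, 8, 11]; color 2: [7, 10]; color 3: [6, 9].

χ(G) = 3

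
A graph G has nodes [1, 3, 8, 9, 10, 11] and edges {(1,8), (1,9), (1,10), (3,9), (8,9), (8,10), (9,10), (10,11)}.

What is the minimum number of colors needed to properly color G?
Clique number ω(G) = 4 (lower bound: χ ≥ ω).
The clique on [1, 8, 9, 10] has size 4, forcing χ ≥ 4, and the coloring below uses 4 colors, so χ(G) = 4.
A valid 4-coloring: color 1: [9, 11]; color 2: [3, 10]; color 3: [8]; color 4: [1].

χ(G) = 4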